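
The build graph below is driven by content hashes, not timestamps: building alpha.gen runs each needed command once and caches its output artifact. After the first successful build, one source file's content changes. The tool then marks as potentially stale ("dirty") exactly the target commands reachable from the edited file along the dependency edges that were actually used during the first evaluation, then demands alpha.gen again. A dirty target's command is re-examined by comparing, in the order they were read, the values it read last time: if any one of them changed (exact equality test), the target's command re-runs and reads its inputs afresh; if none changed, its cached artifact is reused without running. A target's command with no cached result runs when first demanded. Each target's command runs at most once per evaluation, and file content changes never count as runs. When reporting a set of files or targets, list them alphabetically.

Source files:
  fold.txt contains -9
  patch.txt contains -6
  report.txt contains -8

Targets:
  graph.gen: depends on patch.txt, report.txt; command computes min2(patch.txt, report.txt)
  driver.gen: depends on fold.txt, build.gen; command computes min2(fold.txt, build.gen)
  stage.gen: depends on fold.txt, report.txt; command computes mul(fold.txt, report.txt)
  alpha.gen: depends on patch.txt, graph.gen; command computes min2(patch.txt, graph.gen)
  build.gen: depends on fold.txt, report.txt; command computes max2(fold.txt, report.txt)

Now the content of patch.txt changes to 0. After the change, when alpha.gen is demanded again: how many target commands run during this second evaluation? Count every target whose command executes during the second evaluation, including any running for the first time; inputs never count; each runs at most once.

Run set: alpha.gen, graph.gen (2 run).

Initial pass — values computed on the first demand:
  graph.gen = min2(-6, -8) = -8
  alpha.gen = min2(-6, -8) = -8

Second demand — change propagation:
  graph.gen: re-runs because patch.txt -6->0; new result -8 (unchanged).
  alpha.gen: re-runs because patch.txt -6->0; new result -8 (unchanged).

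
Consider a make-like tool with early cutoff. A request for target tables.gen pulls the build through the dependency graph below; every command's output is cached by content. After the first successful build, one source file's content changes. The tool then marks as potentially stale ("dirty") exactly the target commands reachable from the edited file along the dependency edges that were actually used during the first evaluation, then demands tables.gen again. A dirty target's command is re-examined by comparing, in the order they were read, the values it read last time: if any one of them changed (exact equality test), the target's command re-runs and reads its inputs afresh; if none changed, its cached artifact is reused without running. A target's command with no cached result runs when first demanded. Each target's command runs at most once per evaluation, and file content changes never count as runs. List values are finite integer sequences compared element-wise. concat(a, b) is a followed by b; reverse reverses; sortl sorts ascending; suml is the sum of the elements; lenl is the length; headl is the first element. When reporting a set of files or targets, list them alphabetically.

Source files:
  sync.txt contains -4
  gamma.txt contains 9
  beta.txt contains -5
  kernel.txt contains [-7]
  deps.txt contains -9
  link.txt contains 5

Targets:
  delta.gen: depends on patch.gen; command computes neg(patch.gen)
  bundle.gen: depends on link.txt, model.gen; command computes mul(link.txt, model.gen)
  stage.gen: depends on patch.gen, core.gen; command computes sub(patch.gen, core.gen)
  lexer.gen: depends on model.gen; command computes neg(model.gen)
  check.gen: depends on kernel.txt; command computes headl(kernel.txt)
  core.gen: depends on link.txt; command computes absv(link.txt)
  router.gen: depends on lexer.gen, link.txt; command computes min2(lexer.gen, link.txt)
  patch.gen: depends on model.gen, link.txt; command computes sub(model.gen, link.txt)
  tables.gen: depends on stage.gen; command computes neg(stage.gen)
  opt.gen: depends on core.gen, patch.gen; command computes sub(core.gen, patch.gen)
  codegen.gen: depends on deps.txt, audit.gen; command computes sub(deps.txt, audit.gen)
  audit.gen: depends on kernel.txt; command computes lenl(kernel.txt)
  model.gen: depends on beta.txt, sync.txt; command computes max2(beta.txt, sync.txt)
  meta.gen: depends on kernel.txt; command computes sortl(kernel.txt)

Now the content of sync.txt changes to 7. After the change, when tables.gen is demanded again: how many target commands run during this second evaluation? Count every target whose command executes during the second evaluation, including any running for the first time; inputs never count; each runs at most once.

4 target commands run: model.gen, patch.gen, stage.gen, tables.gen.

First demand of the output computes:
  core.gen = absv(5) = 5
  model.gen = max2(-5, -4) = -4
  patch.gen = sub(-4, 5) = -9
  stage.gen = sub(-9, 5) = -14
  tables.gen = neg(-14) = 14

After the edit, cleaning proceeds:
  model.gen: a read changed (sync.txt -4->7) — executes, giving 7.
  patch.gen: a read changed (model.gen -4->7) — executes, giving 2.
  stage.gen: a read changed (patch.gen -9->2) — executes, giving -3.
  tables.gen: a read changed (stage.gen -14->-3) — executes, giving 3.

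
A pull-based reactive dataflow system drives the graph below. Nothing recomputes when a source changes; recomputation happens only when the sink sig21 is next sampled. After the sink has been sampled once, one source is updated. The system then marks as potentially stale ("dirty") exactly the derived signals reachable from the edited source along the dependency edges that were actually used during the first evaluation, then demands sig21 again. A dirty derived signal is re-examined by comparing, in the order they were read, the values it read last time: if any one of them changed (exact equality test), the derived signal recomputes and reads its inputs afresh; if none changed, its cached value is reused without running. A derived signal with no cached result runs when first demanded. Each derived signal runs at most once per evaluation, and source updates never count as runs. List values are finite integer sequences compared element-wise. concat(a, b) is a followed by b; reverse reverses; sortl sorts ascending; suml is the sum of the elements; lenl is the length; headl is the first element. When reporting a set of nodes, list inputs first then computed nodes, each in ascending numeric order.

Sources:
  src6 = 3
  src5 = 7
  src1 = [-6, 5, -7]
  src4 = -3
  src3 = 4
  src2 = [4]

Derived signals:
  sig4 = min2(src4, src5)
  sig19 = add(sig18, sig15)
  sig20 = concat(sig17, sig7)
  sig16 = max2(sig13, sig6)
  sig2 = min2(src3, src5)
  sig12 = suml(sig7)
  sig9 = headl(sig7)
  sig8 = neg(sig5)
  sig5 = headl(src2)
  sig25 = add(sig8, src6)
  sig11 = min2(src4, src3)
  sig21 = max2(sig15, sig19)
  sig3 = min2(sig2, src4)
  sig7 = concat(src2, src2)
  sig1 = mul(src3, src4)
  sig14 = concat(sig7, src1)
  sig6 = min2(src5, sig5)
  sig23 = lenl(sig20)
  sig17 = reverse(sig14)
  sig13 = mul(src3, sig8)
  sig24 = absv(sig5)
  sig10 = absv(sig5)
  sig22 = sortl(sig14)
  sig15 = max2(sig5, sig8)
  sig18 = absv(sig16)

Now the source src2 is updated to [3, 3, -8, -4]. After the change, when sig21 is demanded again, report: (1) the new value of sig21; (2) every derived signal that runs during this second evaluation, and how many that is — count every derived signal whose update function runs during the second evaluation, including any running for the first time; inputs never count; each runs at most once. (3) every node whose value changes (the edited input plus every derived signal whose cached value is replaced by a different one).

First evaluation (everything demanded from the output):
  sig5 = headl([4]) = 4
  sig6 = min2(7, 4) = 4
  sig8 = neg(4) = -4
  sig13 = mul(4, -4) = -16
  sig15 = max2(4, -4) = 4
  sig16 = max2(-16, 4) = 4
  sig18 = absv(4) = 4
  sig19 = add(4, 4) = 8
  sig21 = max2(4, 8) = 8

Propagation after the edit:
  sig5: runs — src2 [4]->[3, 3, -8, -4]; result 3.
  sig6: runs — sig5 4->3; result 3.
  sig8: runs — sig5 4->3; result -3.
  sig13: runs — sig8 -4->-3; result -12.
  sig15: runs — sig5 4->3; sig8 -4->-3; result 3.
  sig16: runs — sig13 -16->-12; sig6 4->3; result 3.
  sig18: runs — sig16 4->3; result 3.
  sig19: runs — sig18 4->3; sig15 4->3; result 6.
  sig21: runs — sig15 4->3; sig19 8->6; result 6.

New value of sig21: 6.
Derived signals that run: sig5, sig6, sig8, sig13, sig15, sig16, sig18, sig19, sig21 — 9 in total.
Values that change: src2, sig5, sig6, sig8, sig13, sig15, sig16, sig18, sig19, sig21.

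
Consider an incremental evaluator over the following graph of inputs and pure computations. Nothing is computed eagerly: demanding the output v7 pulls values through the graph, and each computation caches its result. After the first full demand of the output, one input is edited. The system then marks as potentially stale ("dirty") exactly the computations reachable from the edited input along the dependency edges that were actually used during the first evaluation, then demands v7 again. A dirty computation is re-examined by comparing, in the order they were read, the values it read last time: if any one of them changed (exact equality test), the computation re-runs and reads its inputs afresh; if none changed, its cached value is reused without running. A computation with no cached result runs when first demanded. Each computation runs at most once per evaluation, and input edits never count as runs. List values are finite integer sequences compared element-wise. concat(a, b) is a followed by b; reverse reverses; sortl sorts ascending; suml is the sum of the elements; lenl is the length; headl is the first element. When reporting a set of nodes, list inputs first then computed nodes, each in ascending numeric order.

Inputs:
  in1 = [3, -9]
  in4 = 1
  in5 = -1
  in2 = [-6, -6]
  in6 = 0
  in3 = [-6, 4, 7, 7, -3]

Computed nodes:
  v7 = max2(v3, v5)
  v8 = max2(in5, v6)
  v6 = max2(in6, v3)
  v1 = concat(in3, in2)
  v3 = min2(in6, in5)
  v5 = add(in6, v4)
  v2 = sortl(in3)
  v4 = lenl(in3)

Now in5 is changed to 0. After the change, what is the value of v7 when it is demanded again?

Initial pass — values computed on the first demand:
  v3 = min2(0, -1) = -1
  v4 = lenl([-6, 4, 7, 7, -3]) = 5
  v5 = add(0, 5) = 5
  v7 = max2(-1, 5) = 5

Second demand — change propagation:
  v3: re-runs because in5 -1->0; new result 0.
  v7: re-runs because v3 -1->0; new result 5 (unchanged).

v7 now evaluates to 5.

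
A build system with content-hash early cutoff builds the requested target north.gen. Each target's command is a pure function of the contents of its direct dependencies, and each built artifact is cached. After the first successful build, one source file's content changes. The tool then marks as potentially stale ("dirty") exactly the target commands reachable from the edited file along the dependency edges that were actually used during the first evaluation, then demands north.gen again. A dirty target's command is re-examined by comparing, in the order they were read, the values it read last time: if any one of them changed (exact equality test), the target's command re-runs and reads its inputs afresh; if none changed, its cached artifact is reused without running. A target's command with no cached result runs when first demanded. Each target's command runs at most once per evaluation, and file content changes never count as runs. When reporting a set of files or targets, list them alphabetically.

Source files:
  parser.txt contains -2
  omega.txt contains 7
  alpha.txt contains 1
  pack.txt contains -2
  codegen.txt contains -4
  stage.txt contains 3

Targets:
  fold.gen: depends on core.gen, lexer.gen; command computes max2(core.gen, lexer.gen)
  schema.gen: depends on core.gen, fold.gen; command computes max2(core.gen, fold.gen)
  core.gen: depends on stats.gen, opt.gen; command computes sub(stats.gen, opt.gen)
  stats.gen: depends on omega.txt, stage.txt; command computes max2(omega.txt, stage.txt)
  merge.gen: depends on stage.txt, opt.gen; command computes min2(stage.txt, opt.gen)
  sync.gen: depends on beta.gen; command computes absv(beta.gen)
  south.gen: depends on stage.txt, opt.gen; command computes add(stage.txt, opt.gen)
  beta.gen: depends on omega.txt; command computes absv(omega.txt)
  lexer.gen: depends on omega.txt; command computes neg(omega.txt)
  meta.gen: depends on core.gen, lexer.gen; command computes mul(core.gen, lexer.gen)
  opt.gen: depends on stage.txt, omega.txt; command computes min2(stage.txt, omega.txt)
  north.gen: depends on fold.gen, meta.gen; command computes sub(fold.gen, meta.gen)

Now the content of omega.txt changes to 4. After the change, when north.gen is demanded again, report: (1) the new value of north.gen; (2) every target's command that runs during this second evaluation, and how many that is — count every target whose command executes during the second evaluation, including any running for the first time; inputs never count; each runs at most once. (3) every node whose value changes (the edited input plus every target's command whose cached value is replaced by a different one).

New value of north.gen: 5.
Target commands that run: core.gen, fold.gen, lexer.gen, meta.gen, north.gen, opt.gen, stats.gen — 7 in total.
Values that change: core.gen, fold.gen, lexer.gen, meta.gen, north.gen, omega.txt, stats.gen.

First evaluation (everything demanded from the output):
  lexer.gen = neg(7) = -7
  opt.gen = min2(3, 7) = 3
  stats.gen = max2(7, 3) = 7
  core.gen = sub(7, 3) = 4
  fold.gen = max2(4, -7) = 4
  meta.gen = mul(4, -7) = -28
  north.gen = sub(4, -28) = 32

Propagation after the edit:
  lexer.gen: runs — omega.txt 7->4; result -4.
  opt.gen: runs — omega.txt 7->4; result 3 (same value as before).
  stats.gen: runs — omega.txt 7->4; result 4.
  core.gen: runs — stats.gen 7->4; result 1.
  fold.gen: runs — core.gen 4->1; lexer.gen -7->-4; result 1.
  meta.gen: runs — core.gen 4->1; lexer.gen -7->-4; result -4.
  north.gen: runs — fold.gen 4->1; meta.gen -28->-4; result 5.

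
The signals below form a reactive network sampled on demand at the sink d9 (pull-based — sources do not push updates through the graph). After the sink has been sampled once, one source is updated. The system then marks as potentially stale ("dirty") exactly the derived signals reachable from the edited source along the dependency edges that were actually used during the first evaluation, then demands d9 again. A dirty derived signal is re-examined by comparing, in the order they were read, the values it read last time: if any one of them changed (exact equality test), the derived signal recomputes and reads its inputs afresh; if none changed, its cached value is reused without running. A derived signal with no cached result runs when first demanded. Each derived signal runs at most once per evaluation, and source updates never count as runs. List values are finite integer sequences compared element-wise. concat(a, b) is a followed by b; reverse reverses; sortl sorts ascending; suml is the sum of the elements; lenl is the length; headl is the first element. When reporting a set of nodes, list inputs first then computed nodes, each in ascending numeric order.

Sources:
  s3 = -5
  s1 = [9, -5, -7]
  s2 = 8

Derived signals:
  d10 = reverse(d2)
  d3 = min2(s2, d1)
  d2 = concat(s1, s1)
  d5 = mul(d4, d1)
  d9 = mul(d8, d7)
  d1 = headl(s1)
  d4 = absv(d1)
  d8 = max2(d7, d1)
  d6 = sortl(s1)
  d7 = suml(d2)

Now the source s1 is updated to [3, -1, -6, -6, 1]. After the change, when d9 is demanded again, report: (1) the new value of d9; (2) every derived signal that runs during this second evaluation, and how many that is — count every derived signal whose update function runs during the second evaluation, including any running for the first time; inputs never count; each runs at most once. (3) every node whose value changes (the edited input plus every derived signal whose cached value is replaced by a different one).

Initial pass — values computed on the first demand:
  d1 = headl([9, -5, -7]) = 9
  d2 = concat([9, -5, -7], [9, -5, -7]) = [9, -5, -7, 9, -5, -7]
  d7 = suml([9, -5, -7, 9, -5, -7]) = -6
  d8 = max2(-6, 9) = 9
  d9 = mul(9, -6) = -54

Second demand — change propagation:
  d1: re-runs because s1 [9, -5, -7]->[3, -1, -6, -6, 1]; new result 3.
  d2: re-runs because s1 [9, -5, -7]->[3, -1, -6, -6, 1]; s1 [9, -5, -7]->[3, -1, -6, -6, 1]; new result [3, -1, -6, -6, 1, 3, -1, -6, -6, 1].
  d7: re-runs because d2 [9, -5, -7, 9, -5, -7]->[3, -1, -6, -6, 1, 3, -1, -6, -6, 1]; new result -18.
  d8: re-runs because d7 -6->-18; d1 9->3; new result 3.
  d9: re-runs because d8 9->3; d7 -6->-18; new result -54 (unchanged).

d9 now evaluates to -54.
Run set: d1, d2, d7, d8, d9 (5 run).
Changed values: s1, d1, d2, d7, d8.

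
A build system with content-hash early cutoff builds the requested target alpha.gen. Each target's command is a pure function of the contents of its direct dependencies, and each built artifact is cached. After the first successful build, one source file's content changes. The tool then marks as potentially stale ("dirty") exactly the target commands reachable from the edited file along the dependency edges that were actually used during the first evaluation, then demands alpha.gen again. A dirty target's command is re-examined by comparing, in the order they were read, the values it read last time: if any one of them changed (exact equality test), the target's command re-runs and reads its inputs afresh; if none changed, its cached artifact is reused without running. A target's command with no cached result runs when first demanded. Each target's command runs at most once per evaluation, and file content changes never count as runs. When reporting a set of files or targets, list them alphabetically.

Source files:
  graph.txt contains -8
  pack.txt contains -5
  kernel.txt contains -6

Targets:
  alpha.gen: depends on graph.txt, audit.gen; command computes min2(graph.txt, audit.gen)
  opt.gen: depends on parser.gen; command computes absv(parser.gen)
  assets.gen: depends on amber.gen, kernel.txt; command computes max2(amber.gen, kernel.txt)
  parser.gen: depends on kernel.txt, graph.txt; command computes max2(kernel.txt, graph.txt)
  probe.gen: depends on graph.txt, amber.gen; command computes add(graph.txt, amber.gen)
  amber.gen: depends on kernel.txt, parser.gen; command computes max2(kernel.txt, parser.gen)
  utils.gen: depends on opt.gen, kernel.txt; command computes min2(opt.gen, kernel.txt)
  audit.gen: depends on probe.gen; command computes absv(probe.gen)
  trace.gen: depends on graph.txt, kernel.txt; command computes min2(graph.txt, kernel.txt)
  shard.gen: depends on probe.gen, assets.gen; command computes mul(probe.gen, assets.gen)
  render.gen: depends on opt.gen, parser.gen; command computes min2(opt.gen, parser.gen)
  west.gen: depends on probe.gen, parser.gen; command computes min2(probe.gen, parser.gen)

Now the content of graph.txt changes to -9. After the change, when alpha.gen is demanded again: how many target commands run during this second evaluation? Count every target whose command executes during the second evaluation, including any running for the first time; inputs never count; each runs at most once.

Target commands that run: alpha.gen, audit.gen, parser.gen, probe.gen — 4 in total.
Key observation: the cutoff stops propagation at amber.gen — its inputs' values are unchanged, so it reuses its cache.

First evaluation (everything demanded from the output):
  parser.gen = max2(-6, -8) = -6
  amber.gen = max2(-6, -6) = -6
  probe.gen = add(-8, -6) = -14
  audit.gen = absv(-14) = 14
  alpha.gen = min2(-8, 14) = -8

Propagation after the edit:
  parser.gen: runs — graph.txt -8->-9; result -6 (same value as before).
  amber.gen: checked — values it read are unchanged (kernel.txt unchanged, parser.gen unchanged); reused cached -6 without running.
  probe.gen: runs — graph.txt -8->-9; result -15.
  audit.gen: runs — probe.gen -14->-15; result 15.
  alpha.gen: runs — graph.txt -8->-9; audit.gen 14->15; result -9.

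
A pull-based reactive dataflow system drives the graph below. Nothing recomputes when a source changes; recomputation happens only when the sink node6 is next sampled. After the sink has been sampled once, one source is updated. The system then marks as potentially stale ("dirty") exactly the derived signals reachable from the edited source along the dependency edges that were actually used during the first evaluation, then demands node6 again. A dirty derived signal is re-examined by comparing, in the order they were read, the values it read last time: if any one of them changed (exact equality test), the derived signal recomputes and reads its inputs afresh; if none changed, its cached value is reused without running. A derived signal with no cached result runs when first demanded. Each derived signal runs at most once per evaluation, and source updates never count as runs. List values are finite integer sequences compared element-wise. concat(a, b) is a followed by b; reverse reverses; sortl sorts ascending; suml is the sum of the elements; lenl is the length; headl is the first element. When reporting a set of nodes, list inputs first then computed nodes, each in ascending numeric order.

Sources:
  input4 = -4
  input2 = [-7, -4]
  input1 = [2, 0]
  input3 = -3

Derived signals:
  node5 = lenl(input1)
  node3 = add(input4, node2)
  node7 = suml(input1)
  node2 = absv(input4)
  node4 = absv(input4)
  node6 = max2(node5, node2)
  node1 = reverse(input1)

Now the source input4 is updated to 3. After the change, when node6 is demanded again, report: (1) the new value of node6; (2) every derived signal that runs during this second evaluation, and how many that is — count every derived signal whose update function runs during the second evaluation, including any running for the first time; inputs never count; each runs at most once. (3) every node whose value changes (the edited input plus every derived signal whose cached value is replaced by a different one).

First evaluation (everything demanded from the output):
  node2 = absv(-4) = 4
  node5 = lenl([2, 0]) = 2
  node6 = max2(2, 4) = 4

Propagation after the edit:
  node2: runs — input4 -4->3; result 3.
  node6: runs — node2 4->3; result 3.

New value of node6: 3.
Derived signals that run: node2, node6 — 2 in total.
Values that change: input4, node2, node6.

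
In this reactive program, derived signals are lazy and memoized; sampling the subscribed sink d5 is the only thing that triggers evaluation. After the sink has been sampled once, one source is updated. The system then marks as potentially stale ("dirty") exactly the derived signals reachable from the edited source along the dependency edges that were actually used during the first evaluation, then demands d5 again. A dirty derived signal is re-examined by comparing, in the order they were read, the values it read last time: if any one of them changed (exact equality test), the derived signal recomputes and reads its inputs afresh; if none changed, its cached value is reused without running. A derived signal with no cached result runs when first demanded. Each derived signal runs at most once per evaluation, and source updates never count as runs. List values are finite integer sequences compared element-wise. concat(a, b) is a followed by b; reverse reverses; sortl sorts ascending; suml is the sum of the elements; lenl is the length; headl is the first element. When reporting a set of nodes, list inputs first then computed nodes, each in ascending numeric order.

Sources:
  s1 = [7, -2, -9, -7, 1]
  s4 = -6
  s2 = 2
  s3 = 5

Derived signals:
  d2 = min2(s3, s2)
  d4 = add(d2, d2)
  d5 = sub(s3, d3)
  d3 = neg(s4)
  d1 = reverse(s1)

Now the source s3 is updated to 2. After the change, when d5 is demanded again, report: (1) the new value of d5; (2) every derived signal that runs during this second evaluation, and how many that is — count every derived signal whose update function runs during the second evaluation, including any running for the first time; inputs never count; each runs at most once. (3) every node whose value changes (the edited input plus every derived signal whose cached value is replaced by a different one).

Demanding d5 again yields -4.
1 derived signals run: d5.
The nodes whose values change: s3, d5.

First demand of the output computes:
  d3 = neg(-6) = 6
  d5 = sub(5, 6) = -1

After the edit, cleaning proceeds:
  d5: a read changed (s3 5->2) — executes, giving -4.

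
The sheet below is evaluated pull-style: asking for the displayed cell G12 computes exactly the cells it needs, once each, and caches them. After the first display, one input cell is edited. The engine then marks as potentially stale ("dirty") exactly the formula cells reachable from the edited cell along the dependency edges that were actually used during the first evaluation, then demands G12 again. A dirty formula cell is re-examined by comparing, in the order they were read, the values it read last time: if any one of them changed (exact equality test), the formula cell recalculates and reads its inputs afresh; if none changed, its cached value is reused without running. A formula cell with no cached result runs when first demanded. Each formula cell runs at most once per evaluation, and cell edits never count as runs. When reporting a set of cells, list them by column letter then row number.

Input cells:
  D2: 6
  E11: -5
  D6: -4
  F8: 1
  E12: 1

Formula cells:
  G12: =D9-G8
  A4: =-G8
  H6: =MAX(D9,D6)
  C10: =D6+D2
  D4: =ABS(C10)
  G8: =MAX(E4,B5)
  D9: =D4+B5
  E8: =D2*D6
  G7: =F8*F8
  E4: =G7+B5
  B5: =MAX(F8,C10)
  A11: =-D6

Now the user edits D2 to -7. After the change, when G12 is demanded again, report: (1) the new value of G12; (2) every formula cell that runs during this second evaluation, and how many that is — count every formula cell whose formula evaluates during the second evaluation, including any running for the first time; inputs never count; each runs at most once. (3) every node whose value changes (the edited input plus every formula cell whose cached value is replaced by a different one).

Demanding G12 again yields 10.
7 formula cells run: B5, C10, D4, D9, E4, G8, G12.
The nodes whose values change: B5, C10, D2, D4, D9, E4, G8, G12.

First demand of the output computes:
  C10 = -4 + 6 = 2
  B5 = MAX(1, 2) = 2
  D4 = ABS(2) = 2
  D9 = 2 + 2 = 4
  G7 = 1 * 1 = 1
  E4 = 1 + 2 = 3
  G8 = MAX(3, 2) = 3
  G12 = 4 - 3 = 1

After the edit, cleaning proceeds:
  C10: a read changed (D2 6->-7) — executes, giving -11.
  B5: a read changed (C10 2->-11) — executes, giving 1.
  D4: a read changed (C10 2->-11) — executes, giving 11.
  D9: a read changed (D4 2->11; B5 2->1) — executes, giving 12.
  E4: a read changed (B5 2->1) — executes, giving 2.
  G8: a read changed (E4 3->2; B5 2->1) — executes, giving 2.
  G12: a read changed (D9 4->12; G8 3->2) — executes, giving 10.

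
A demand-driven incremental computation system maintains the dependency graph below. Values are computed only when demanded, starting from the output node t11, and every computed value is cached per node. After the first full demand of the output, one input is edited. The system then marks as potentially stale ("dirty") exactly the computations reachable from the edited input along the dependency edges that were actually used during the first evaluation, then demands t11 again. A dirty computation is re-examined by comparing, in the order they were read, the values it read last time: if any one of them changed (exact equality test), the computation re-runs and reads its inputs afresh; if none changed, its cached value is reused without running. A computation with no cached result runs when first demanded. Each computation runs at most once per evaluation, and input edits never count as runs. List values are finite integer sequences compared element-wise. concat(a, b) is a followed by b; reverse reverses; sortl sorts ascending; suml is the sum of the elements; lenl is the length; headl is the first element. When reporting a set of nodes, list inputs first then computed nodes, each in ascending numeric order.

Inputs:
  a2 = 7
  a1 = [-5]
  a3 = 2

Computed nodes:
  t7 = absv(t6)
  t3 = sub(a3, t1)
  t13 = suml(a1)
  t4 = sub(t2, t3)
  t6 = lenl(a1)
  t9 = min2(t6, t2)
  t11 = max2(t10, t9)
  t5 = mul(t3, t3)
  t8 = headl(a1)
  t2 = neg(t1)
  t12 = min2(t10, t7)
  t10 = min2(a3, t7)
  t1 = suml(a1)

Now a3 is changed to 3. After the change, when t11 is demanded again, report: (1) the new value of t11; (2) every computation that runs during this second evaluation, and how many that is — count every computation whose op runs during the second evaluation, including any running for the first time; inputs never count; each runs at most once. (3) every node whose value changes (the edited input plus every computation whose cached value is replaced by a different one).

First evaluation (everything demanded from the output):
  t1 = suml([-5]) = -5
  t2 = neg(-5) = 5
  t6 = lenl([-5]) = 1
  t7 = absv(1) = 1
  t9 = min2(1, 5) = 1
  t10 = min2(2, 1) = 1
  t11 = max2(1, 1) = 1

Propagation after the edit:
  t10: runs — a3 2->3; result 1 (same value as before).
  t11: checked — values it read are unchanged (t10 unchanged, t9 unchanged); reused cached 1 without running.

Key observation: the change is absorbed at t10 — it re-runs but produces the same value, and the output's value is unchanged.

New value of t11: 1.
Computations that run: t10 — 1 in total.
Values that change: a3.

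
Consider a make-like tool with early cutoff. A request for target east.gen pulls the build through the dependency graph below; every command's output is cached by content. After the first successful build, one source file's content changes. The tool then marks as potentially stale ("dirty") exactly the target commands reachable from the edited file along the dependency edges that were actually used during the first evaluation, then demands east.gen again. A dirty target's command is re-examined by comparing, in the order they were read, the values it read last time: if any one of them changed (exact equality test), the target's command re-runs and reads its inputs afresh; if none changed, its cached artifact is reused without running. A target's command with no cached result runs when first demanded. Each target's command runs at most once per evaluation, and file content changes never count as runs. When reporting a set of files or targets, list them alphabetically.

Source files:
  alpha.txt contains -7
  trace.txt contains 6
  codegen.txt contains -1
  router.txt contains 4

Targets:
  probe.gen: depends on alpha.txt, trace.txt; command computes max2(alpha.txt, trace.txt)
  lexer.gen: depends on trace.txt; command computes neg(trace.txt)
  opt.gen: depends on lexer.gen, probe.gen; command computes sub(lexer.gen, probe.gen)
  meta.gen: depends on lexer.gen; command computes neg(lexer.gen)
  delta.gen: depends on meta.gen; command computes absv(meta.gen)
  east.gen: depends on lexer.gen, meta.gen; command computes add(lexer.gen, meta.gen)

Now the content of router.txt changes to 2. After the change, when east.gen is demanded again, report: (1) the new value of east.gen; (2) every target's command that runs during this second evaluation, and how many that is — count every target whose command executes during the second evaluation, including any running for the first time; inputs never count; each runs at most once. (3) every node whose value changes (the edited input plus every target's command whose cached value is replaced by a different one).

Demanding east.gen again yields 0.
0 target commands run: none.
The nodes whose values change: router.txt.
Note the shortcut — nothing in the graph depends on router.txt at all, so no recomputation happens.

First demand of the output computes:
  lexer.gen = neg(6) = -6
  meta.gen = neg(-6) = 6
  east.gen = add(-6, 6) = 0

After the edit, cleaning proceeds:
  no node depends on router.txt at all; the second demand re-runs nothing.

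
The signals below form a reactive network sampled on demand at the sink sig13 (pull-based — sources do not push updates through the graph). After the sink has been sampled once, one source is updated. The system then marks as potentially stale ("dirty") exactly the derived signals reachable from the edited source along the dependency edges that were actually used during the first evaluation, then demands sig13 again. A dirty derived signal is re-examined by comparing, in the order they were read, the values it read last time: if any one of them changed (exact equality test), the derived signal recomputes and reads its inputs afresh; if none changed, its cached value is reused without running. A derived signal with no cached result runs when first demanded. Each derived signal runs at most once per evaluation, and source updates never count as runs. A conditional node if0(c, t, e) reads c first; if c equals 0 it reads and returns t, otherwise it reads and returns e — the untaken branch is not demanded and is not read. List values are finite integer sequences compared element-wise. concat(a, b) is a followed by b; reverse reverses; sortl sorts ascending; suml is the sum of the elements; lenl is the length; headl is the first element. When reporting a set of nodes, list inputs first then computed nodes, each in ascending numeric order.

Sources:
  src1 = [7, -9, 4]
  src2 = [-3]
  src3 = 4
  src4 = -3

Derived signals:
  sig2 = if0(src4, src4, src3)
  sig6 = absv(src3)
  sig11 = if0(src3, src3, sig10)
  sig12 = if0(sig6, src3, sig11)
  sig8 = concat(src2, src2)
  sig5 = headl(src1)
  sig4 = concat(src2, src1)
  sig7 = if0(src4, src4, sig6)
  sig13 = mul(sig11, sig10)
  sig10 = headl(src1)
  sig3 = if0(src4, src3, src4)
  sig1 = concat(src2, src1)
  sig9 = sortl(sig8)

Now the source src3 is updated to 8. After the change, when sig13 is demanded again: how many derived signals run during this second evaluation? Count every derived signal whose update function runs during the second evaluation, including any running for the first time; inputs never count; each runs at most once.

Initial pass — values computed on the first demand:
  sig10 = headl([7, -9, 4]) = 7
  sig11 = if0(src3=4 -> else branch sig10) = 7
  sig13 = mul(7, 7) = 49

Second demand — change propagation:
  sig11: re-runs because src3 4->8; new result 7 (unchanged).
  sig13: re-examined; everything it read last time is the same (sig11 unchanged, sig10 unchanged) — cache 49 kept, no run.

The important point: sig11 recomputes to an identical value, and the output ends up unchanged.

Run set: sig11 (1 run).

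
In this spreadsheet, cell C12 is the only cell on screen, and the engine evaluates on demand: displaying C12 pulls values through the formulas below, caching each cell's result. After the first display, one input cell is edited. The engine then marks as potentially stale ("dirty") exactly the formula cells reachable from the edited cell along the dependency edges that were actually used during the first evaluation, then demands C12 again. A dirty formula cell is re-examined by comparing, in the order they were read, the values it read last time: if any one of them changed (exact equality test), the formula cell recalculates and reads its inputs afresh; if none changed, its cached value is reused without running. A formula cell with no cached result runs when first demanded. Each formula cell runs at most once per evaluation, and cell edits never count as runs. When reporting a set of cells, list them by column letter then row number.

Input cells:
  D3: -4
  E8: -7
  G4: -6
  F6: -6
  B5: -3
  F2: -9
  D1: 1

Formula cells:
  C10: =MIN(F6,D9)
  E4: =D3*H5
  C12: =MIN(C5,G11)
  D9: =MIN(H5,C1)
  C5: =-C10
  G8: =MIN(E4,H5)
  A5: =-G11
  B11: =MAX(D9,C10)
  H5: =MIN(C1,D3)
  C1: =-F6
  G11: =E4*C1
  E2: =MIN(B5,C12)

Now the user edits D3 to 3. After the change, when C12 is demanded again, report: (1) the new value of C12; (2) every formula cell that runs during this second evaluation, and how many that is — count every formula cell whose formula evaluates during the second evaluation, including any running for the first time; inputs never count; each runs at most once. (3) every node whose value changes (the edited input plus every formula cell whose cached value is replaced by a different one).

Initial pass — values computed on the first demand:
  C1 = -(-6) = 6
  H5 = MIN(6, -4) = -4
  D9 = MIN(-4, 6) = -4
  C10 = MIN(-6, -4) = -6
  C5 = -(-6) = 6
  E4 = -4 * -4 = 16
  G11 = 16 * 6 = 96
  C12 = MIN(6, 96) = 6

Second demand — change propagation:
  H5: re-runs because D3 -4->3; new result 3.
  D9: re-runs because H5 -4->3; new result 3.
  C10: re-runs because D9 -4->3; new result -6 (unchanged).
  C5: re-examined; everything it read last time is the same (C10 unchanged) — cache 6 kept, no run.
  E4: re-runs because D3 -4->3; H5 -4->3; new result 9.
  G11: re-runs because E4 16->9; new result 54.
  C12: re-runs because G11 96->54; new result 6 (unchanged).

The important point: at C5 every value read last time is unchanged, so the dirty flag clears without a run.

C12 now evaluates to 6.
Run set: C10, C12, D9, E4, G11, H5 (6 run).
Changed values: D3, D9, E4, G11, H5.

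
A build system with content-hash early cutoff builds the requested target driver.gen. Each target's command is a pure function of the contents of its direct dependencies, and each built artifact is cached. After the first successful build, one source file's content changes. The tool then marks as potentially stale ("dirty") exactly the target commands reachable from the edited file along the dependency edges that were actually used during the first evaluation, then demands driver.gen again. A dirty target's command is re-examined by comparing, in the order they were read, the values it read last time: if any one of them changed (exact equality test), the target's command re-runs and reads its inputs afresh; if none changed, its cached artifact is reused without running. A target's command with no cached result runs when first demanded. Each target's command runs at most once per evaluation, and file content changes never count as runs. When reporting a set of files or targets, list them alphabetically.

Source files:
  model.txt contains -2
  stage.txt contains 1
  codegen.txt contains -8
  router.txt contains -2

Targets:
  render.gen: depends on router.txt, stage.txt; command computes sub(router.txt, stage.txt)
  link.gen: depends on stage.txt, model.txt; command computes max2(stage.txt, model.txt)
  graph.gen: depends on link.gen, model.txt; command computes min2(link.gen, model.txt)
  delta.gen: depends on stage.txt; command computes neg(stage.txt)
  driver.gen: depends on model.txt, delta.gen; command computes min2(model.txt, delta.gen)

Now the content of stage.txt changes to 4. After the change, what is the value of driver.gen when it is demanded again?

New value of driver.gen: -4.

First evaluation (everything demanded from the output):
  delta.gen = neg(1) = -1
  driver.gen = min2(-2, -1) = -2

Propagation after the edit:
  delta.gen: runs — stage.txt 1->4; result -4.
  driver.gen: runs — delta.gen -1->-4; result -4.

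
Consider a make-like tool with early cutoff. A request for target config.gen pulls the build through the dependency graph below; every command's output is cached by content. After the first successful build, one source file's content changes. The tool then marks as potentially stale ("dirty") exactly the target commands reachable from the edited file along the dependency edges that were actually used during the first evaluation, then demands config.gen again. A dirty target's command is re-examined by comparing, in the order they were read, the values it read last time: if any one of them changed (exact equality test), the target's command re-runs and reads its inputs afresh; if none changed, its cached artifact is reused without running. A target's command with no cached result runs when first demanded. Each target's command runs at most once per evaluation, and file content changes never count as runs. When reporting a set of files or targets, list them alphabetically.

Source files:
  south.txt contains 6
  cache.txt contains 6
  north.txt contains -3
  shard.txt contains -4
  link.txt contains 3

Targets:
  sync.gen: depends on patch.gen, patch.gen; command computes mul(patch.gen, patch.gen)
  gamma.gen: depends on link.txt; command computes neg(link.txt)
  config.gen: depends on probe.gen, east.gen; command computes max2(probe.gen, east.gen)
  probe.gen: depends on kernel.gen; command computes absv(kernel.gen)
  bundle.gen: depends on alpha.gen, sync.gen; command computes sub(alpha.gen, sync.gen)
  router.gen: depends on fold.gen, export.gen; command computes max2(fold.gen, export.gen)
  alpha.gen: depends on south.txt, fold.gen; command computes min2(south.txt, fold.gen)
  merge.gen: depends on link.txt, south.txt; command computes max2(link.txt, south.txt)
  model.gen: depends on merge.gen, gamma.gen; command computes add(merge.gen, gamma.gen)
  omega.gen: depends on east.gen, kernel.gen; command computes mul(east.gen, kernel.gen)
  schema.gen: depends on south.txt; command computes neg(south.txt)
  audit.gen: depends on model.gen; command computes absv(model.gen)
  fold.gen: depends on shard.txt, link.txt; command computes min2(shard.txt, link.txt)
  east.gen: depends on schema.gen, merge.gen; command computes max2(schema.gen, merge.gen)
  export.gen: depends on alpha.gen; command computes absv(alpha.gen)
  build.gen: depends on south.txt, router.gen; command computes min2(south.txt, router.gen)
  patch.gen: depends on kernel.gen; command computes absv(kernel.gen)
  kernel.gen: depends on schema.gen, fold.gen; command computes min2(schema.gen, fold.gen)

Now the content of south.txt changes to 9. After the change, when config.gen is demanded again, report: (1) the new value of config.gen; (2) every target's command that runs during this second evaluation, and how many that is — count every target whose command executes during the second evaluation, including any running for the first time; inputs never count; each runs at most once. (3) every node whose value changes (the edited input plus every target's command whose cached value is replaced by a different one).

Demanding config.gen again yields 9.
6 target commands run: config.gen, east.gen, kernel.gen, merge.gen, probe.gen, schema.gen.
The nodes whose values change: config.gen, east.gen, kernel.gen, merge.gen, probe.gen, schema.gen, south.txt.

First demand of the output computes:
  fold.gen = min2(-4, 3) = -4
  merge.gen = max2(3, 6) = 6
  schema.gen = neg(6) = -6
  east.gen = max2(-6, 6) = 6
  kernel.gen = min2(-6, -4) = -6
  probe.gen = absv(-6) = 6
  config.gen = max2(6, 6) = 6

After the edit, cleaning proceeds:
  merge.gen: a read changed (south.txt 6->9) — executes, giving 9.
  schema.gen: a read changed (south.txt 6->9) — executes, giving -9.
  east.gen: a read changed (schema.gen -6->-9; merge.gen 6->9) — executes, giving 9.
  kernel.gen: a read changed (schema.gen -6->-9) — executes, giving -9.
  probe.gen: a read changed (kernel.gen -6->-9) — executes, giving 9.
  config.gen: a read changed (probe.gen 6->9; east.gen 6->9) — executes, giving 9.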